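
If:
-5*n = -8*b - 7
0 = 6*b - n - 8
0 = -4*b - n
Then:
No Solution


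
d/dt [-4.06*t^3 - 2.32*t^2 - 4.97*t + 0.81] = -12.18*t^2 - 4.64*t - 4.97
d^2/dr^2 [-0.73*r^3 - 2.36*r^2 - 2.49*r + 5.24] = -4.38*r - 4.72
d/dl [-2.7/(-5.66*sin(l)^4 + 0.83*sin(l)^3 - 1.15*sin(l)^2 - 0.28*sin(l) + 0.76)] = (-61.128*sin(l)^3 + 6.723*sin(l)^2 - 6.21*sin(l) - 0.756)*cos(l)/(5.66*sin(l)^4 - 0.83*sin(l)^3 + 1.15*sin(l)^2 + 0.28*sin(l) - 0.76)^2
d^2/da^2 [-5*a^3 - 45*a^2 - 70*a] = -30*a - 90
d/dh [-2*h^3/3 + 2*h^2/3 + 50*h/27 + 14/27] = -2*h^2 + 4*h/3 + 50/27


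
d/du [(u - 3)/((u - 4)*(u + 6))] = (-u^2 + 6*u - 18)/(u^4 + 4*u^3 - 44*u^2 - 96*u + 576)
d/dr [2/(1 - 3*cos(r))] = -6*sin(r)/(3*cos(r) - 1)^2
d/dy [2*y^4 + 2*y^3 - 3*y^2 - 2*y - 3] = 8*y^3 + 6*y^2 - 6*y - 2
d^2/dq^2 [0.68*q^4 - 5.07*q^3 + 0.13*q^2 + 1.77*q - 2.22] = 8.16*q^2 - 30.42*q + 0.26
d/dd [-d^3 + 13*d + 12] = 13 - 3*d^2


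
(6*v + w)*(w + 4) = 6*v*w + 24*v + w^2 + 4*w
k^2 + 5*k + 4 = (k + 1)*(k + 4)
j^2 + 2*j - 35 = (j - 5)*(j + 7)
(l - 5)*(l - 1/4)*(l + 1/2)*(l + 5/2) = l^4 - 9*l^3/4 - 53*l^2/4 - 45*l/16 + 25/16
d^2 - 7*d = d*(d - 7)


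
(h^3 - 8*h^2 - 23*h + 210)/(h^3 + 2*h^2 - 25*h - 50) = (h^2 - 13*h + 42)/(h^2 - 3*h - 10)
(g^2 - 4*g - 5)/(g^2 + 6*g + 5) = (g - 5)/(g + 5)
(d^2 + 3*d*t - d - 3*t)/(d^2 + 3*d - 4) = (d + 3*t)/(d + 4)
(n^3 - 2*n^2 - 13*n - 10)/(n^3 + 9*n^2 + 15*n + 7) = (n^2 - 3*n - 10)/(n^2 + 8*n + 7)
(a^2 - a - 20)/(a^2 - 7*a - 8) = (-a^2 + a + 20)/(-a^2 + 7*a + 8)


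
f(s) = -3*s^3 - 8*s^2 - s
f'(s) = -9*s^2 - 16*s - 1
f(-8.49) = 1267.73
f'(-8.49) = -513.88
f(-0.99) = -3.94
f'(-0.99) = 6.02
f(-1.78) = -6.65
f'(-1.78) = -1.04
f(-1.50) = -6.38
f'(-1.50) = 2.75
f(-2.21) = -4.48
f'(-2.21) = -9.60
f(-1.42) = -6.12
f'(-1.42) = 3.57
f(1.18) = -17.25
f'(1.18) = -32.41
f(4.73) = -501.18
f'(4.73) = -278.04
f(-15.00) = 8340.00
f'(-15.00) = -1786.00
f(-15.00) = 8340.00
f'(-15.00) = -1786.00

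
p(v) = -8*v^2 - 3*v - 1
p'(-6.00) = 93.00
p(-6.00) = -271.00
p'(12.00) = -195.00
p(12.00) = -1189.00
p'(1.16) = -21.56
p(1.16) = -15.24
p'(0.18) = -5.88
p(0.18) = -1.80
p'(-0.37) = 2.92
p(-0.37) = -0.99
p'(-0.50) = 5.00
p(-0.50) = -1.50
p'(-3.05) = 45.80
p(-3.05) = -66.27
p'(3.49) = -58.84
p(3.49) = -108.91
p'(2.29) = -39.64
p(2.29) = -49.82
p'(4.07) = -68.12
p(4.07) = -145.73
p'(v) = -16*v - 3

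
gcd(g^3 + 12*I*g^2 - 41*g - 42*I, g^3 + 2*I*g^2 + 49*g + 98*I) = g^2 + 9*I*g - 14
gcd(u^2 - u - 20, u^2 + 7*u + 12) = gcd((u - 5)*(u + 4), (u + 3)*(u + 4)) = u + 4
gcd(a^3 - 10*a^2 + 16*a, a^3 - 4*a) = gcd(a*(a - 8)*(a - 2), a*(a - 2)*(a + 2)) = a^2 - 2*a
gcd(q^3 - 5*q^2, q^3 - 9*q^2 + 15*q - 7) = 1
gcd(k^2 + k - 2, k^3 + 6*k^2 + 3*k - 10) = k^2 + k - 2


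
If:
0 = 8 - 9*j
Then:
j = 8/9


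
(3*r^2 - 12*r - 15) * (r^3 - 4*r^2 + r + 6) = 3*r^5 - 24*r^4 + 36*r^3 + 66*r^2 - 87*r - 90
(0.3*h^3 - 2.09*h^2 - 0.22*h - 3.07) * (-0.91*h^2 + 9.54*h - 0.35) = -0.273*h^5 + 4.7639*h^4 - 19.8434*h^3 + 1.4264*h^2 - 29.2108*h + 1.0745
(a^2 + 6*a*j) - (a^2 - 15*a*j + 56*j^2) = 21*a*j - 56*j^2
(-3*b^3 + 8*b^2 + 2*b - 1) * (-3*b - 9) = 9*b^4 + 3*b^3 - 78*b^2 - 15*b + 9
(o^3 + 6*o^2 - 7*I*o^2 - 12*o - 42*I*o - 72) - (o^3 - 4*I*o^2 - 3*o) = 6*o^2 - 3*I*o^2 - 9*o - 42*I*o - 72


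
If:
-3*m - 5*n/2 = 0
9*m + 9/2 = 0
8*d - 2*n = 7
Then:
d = 41/40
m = -1/2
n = 3/5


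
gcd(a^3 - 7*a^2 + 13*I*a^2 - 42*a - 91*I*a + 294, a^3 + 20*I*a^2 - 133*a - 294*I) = a^2 + 13*I*a - 42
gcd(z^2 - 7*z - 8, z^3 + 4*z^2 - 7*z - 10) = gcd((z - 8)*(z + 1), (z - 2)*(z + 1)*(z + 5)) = z + 1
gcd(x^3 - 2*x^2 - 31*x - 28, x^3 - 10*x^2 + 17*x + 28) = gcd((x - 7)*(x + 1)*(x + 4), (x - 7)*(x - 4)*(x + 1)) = x^2 - 6*x - 7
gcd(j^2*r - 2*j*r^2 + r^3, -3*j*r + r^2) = r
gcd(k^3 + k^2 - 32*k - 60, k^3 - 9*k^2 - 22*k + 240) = k^2 - k - 30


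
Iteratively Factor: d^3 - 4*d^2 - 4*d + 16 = (d - 4)*(d^2 - 4) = (d - 4)*(d - 2)*(d + 2)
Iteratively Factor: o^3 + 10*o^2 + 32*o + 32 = (o + 4)*(o^2 + 6*o + 8) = (o + 4)^2*(o + 2)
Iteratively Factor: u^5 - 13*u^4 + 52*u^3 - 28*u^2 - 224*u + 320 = (u - 2)*(u^4 - 11*u^3 + 30*u^2 + 32*u - 160) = (u - 4)*(u - 2)*(u^3 - 7*u^2 + 2*u + 40) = (u - 4)^2*(u - 2)*(u^2 - 3*u - 10) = (u - 4)^2*(u - 2)*(u + 2)*(u - 5)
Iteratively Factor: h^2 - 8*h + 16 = (h - 4)*(h - 4)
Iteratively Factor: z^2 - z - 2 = (z + 1)*(z - 2)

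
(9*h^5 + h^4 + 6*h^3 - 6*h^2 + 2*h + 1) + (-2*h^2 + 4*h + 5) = 9*h^5 + h^4 + 6*h^3 - 8*h^2 + 6*h + 6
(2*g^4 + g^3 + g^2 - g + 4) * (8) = 16*g^4 + 8*g^3 + 8*g^2 - 8*g + 32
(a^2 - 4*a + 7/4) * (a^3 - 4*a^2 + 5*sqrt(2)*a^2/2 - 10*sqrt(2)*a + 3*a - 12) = a^5 - 8*a^4 + 5*sqrt(2)*a^4/2 - 20*sqrt(2)*a^3 + 83*a^3/4 - 31*a^2 + 355*sqrt(2)*a^2/8 - 35*sqrt(2)*a/2 + 213*a/4 - 21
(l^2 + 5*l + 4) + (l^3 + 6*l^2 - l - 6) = l^3 + 7*l^2 + 4*l - 2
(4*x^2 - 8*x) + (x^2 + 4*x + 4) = 5*x^2 - 4*x + 4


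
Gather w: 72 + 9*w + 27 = 9*w + 99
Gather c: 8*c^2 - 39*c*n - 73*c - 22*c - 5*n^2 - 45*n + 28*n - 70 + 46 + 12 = 8*c^2 + c*(-39*n - 95) - 5*n^2 - 17*n - 12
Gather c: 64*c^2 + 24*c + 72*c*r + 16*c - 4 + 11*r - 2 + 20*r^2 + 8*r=64*c^2 + c*(72*r + 40) + 20*r^2 + 19*r - 6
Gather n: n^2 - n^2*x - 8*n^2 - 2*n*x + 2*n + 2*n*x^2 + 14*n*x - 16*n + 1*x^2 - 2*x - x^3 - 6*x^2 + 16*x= n^2*(-x - 7) + n*(2*x^2 + 12*x - 14) - x^3 - 5*x^2 + 14*x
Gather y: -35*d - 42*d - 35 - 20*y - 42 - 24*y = -77*d - 44*y - 77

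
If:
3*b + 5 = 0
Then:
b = -5/3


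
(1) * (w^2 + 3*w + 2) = w^2 + 3*w + 2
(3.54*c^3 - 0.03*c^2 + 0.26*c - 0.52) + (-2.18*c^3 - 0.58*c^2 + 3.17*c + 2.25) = 1.36*c^3 - 0.61*c^2 + 3.43*c + 1.73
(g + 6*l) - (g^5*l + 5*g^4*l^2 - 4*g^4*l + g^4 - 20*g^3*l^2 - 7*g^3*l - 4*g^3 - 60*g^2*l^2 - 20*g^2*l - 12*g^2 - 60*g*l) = -g^5*l - 5*g^4*l^2 + 4*g^4*l - g^4 + 20*g^3*l^2 + 7*g^3*l + 4*g^3 + 60*g^2*l^2 + 20*g^2*l + 12*g^2 + 60*g*l + g + 6*l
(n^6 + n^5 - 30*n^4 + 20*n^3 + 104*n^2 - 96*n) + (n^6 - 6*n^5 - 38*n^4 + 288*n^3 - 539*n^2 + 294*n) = 2*n^6 - 5*n^5 - 68*n^4 + 308*n^3 - 435*n^2 + 198*n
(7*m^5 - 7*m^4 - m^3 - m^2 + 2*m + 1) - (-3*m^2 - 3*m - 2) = 7*m^5 - 7*m^4 - m^3 + 2*m^2 + 5*m + 3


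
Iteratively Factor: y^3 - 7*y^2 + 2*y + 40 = (y - 4)*(y^2 - 3*y - 10) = (y - 4)*(y + 2)*(y - 5)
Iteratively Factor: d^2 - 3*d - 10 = (d + 2)*(d - 5)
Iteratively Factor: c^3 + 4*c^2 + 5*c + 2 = (c + 1)*(c^2 + 3*c + 2) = (c + 1)*(c + 2)*(c + 1)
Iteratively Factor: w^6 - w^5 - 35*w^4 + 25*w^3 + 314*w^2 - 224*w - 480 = (w + 4)*(w^5 - 5*w^4 - 15*w^3 + 85*w^2 - 26*w - 120) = (w - 3)*(w + 4)*(w^4 - 2*w^3 - 21*w^2 + 22*w + 40) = (w - 3)*(w + 1)*(w + 4)*(w^3 - 3*w^2 - 18*w + 40) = (w - 3)*(w + 1)*(w + 4)^2*(w^2 - 7*w + 10) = (w - 3)*(w - 2)*(w + 1)*(w + 4)^2*(w - 5)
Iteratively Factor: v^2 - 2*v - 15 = (v - 5)*(v + 3)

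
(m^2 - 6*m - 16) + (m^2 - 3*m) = 2*m^2 - 9*m - 16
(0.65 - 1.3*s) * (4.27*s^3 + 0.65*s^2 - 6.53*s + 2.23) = -5.551*s^4 + 1.9305*s^3 + 8.9115*s^2 - 7.1435*s + 1.4495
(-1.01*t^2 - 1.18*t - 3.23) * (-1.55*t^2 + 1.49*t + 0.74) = 1.5655*t^4 + 0.3241*t^3 + 2.5009*t^2 - 5.6859*t - 2.3902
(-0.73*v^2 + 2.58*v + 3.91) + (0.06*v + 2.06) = -0.73*v^2 + 2.64*v + 5.97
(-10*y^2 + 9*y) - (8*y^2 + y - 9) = -18*y^2 + 8*y + 9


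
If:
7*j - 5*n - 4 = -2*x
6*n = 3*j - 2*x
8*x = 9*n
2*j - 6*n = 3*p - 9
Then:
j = 2/3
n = 8/33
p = 293/99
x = 3/11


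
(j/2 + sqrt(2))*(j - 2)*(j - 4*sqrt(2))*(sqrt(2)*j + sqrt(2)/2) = sqrt(2)*j^4/2 - 2*j^3 - 3*sqrt(2)*j^3/4 - 17*sqrt(2)*j^2/2 + 3*j^2 + 2*j + 12*sqrt(2)*j + 8*sqrt(2)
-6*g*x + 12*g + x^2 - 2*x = (-6*g + x)*(x - 2)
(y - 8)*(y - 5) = y^2 - 13*y + 40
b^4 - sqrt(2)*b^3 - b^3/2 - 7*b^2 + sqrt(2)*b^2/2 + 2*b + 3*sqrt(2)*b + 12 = (b - 2)*(b + 3/2)*(b - 2*sqrt(2))*(b + sqrt(2))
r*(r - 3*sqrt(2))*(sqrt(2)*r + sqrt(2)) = sqrt(2)*r^3 - 6*r^2 + sqrt(2)*r^2 - 6*r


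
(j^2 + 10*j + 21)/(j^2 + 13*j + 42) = (j + 3)/(j + 6)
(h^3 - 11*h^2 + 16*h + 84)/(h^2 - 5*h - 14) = h - 6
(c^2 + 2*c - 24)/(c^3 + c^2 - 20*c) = (c + 6)/(c*(c + 5))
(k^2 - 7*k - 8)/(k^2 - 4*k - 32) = (k + 1)/(k + 4)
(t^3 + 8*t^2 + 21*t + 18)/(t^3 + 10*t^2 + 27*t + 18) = (t^2 + 5*t + 6)/(t^2 + 7*t + 6)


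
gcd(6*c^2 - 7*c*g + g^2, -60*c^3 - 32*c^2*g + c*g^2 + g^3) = 6*c - g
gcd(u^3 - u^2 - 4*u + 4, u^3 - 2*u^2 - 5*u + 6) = u^2 + u - 2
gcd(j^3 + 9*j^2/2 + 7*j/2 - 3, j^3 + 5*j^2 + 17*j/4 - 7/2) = j^2 + 3*j/2 - 1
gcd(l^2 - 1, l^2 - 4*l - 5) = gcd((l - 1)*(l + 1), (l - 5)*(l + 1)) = l + 1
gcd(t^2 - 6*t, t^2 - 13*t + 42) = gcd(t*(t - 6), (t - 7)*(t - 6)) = t - 6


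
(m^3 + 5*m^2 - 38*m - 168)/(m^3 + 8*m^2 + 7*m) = (m^2 - 2*m - 24)/(m*(m + 1))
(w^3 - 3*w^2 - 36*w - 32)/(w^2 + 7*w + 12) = (w^2 - 7*w - 8)/(w + 3)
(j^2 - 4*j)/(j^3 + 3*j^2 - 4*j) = (j - 4)/(j^2 + 3*j - 4)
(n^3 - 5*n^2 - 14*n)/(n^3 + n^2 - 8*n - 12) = n*(n - 7)/(n^2 - n - 6)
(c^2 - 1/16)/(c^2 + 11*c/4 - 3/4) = (c + 1/4)/(c + 3)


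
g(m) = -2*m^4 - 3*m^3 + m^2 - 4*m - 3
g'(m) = -8*m^3 - 9*m^2 + 2*m - 4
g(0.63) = -6.19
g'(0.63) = -8.31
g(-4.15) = -347.99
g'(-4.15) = 404.48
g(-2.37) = -11.07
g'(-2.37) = 47.20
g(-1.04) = 3.28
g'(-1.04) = -6.82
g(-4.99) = -825.42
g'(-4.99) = 755.93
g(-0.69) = 0.77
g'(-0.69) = -7.04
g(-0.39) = -1.16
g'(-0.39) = -5.67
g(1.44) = -24.24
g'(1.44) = -43.67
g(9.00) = -15267.00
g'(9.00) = -6547.00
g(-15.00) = -90843.00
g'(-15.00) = 24941.00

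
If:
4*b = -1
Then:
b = -1/4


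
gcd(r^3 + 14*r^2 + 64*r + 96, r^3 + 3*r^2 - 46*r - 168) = r^2 + 10*r + 24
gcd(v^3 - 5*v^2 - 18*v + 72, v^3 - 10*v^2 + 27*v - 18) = v^2 - 9*v + 18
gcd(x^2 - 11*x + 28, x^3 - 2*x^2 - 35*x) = x - 7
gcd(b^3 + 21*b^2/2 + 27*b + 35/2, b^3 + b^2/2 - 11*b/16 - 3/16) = b + 1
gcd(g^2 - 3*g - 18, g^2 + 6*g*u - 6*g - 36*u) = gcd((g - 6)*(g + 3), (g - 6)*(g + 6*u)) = g - 6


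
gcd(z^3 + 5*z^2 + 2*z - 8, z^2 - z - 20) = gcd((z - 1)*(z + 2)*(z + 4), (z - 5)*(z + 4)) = z + 4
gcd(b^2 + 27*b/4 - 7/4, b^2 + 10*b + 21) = b + 7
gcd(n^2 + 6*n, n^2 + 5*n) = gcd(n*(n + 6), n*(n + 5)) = n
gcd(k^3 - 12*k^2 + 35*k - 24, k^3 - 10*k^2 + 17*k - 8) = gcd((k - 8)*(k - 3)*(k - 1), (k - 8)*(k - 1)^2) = k^2 - 9*k + 8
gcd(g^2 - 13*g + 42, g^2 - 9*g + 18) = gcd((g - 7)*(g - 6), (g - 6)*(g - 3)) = g - 6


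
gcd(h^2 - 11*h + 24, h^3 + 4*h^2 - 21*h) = h - 3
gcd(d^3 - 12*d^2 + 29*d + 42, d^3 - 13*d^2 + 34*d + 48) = d^2 - 5*d - 6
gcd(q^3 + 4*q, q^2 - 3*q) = q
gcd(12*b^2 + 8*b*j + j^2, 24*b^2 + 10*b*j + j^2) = 6*b + j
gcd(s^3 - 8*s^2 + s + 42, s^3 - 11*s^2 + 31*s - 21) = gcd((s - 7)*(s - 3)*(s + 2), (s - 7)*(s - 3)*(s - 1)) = s^2 - 10*s + 21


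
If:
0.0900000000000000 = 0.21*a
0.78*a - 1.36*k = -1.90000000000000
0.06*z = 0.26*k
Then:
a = 0.43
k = 1.64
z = 7.12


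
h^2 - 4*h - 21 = (h - 7)*(h + 3)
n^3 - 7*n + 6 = (n - 2)*(n - 1)*(n + 3)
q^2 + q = q*(q + 1)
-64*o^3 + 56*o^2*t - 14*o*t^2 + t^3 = (-8*o + t)*(-4*o + t)*(-2*o + t)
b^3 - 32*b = b*(b - 4*sqrt(2))*(b + 4*sqrt(2))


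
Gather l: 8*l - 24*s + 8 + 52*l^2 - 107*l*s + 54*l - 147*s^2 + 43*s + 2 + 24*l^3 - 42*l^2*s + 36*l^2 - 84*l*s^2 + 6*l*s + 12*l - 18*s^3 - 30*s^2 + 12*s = 24*l^3 + l^2*(88 - 42*s) + l*(-84*s^2 - 101*s + 74) - 18*s^3 - 177*s^2 + 31*s + 10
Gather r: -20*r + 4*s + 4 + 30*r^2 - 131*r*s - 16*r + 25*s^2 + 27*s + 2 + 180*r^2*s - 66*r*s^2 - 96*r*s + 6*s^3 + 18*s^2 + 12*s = r^2*(180*s + 30) + r*(-66*s^2 - 227*s - 36) + 6*s^3 + 43*s^2 + 43*s + 6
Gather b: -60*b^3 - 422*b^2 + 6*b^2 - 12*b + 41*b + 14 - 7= -60*b^3 - 416*b^2 + 29*b + 7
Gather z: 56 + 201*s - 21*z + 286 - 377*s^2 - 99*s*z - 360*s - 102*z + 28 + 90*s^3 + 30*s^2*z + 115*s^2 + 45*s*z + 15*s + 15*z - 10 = 90*s^3 - 262*s^2 - 144*s + z*(30*s^2 - 54*s - 108) + 360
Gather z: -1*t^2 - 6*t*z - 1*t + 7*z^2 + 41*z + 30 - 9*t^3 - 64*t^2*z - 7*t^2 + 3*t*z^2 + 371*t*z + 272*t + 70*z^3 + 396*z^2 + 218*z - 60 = -9*t^3 - 8*t^2 + 271*t + 70*z^3 + z^2*(3*t + 403) + z*(-64*t^2 + 365*t + 259) - 30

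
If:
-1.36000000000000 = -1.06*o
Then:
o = 1.28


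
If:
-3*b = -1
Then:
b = 1/3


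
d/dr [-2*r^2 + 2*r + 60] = 2 - 4*r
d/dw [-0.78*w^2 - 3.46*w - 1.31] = -1.56*w - 3.46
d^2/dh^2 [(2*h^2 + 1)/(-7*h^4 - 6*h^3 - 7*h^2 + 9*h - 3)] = 2*(-294*h^8 - 252*h^7 - 464*h^6 - 1386*h^5 - 477*h^4 - 84*h^3 + 267*h^2 + 243*h - 78)/(343*h^12 + 882*h^11 + 1785*h^10 + 657*h^9 - 42*h^8 - 1980*h^7 + 982*h^6 - 243*h^5 + 1359*h^4 - 1701*h^3 + 918*h^2 - 243*h + 27)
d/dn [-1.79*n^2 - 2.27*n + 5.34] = -3.58*n - 2.27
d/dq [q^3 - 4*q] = 3*q^2 - 4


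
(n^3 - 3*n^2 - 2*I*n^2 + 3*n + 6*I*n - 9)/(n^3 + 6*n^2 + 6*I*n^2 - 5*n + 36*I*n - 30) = (n^2 - 3*n*(1 + I) + 9*I)/(n^2 + n*(6 + 5*I) + 30*I)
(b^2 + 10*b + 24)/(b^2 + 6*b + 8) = (b + 6)/(b + 2)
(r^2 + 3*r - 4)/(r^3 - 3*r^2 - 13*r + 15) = (r + 4)/(r^2 - 2*r - 15)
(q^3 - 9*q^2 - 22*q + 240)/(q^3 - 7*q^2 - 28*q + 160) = (q - 6)/(q - 4)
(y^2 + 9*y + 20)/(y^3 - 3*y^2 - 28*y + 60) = (y + 4)/(y^2 - 8*y + 12)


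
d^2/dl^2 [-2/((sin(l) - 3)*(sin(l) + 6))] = 2*(4*sin(l)^4 + 9*sin(l)^3 + 75*sin(l)^2 + 36*sin(l) - 54)/((sin(l) - 3)^3*(sin(l) + 6)^3)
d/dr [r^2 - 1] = 2*r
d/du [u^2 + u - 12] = 2*u + 1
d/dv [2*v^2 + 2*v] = 4*v + 2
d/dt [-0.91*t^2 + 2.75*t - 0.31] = 2.75 - 1.82*t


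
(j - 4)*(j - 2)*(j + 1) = j^3 - 5*j^2 + 2*j + 8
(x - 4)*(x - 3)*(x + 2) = x^3 - 5*x^2 - 2*x + 24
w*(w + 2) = w^2 + 2*w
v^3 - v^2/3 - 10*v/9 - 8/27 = (v - 4/3)*(v + 1/3)*(v + 2/3)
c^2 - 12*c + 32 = (c - 8)*(c - 4)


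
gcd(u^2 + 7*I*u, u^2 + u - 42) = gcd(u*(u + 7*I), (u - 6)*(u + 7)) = 1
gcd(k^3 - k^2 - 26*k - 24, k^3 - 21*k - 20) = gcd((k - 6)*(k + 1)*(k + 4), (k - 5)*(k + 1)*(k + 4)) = k^2 + 5*k + 4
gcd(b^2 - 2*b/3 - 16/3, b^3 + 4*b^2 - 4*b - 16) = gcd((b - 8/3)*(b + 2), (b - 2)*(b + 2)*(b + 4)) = b + 2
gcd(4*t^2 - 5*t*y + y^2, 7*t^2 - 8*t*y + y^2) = -t + y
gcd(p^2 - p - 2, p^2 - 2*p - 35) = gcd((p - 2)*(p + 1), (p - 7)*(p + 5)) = 1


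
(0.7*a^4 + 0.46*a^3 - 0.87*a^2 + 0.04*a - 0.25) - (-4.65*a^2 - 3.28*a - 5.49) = 0.7*a^4 + 0.46*a^3 + 3.78*a^2 + 3.32*a + 5.24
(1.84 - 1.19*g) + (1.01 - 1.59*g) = 2.85 - 2.78*g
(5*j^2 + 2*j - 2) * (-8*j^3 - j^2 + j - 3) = -40*j^5 - 21*j^4 + 19*j^3 - 11*j^2 - 8*j + 6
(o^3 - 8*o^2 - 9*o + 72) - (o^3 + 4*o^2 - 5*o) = -12*o^2 - 4*o + 72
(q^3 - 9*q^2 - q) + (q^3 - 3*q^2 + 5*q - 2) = 2*q^3 - 12*q^2 + 4*q - 2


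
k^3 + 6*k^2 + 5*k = k*(k + 1)*(k + 5)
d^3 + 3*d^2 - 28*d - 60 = (d - 5)*(d + 2)*(d + 6)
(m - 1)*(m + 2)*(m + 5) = m^3 + 6*m^2 + 3*m - 10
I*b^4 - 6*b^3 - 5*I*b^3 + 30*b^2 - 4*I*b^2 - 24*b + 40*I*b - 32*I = (b - 4)*(b + 2*I)*(b + 4*I)*(I*b - I)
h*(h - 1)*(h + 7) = h^3 + 6*h^2 - 7*h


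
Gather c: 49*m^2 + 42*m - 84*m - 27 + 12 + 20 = 49*m^2 - 42*m + 5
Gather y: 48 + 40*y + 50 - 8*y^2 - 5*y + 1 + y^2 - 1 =-7*y^2 + 35*y + 98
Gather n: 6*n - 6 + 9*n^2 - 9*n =9*n^2 - 3*n - 6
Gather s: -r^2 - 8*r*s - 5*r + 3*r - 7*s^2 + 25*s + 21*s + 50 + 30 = -r^2 - 2*r - 7*s^2 + s*(46 - 8*r) + 80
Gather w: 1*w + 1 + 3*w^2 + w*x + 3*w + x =3*w^2 + w*(x + 4) + x + 1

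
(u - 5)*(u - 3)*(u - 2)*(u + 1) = u^4 - 9*u^3 + 21*u^2 + u - 30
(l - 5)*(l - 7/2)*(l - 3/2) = l^3 - 10*l^2 + 121*l/4 - 105/4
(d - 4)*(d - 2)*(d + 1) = d^3 - 5*d^2 + 2*d + 8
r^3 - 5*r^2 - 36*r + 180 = (r - 6)*(r - 5)*(r + 6)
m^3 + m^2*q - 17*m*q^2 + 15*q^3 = (m - 3*q)*(m - q)*(m + 5*q)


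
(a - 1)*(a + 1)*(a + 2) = a^3 + 2*a^2 - a - 2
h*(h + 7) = h^2 + 7*h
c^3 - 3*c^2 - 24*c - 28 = (c - 7)*(c + 2)^2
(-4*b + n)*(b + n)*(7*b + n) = -28*b^3 - 25*b^2*n + 4*b*n^2 + n^3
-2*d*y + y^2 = y*(-2*d + y)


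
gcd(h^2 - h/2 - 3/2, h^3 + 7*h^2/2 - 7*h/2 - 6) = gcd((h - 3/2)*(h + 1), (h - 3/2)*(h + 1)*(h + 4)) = h^2 - h/2 - 3/2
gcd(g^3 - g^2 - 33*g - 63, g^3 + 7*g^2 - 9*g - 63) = g + 3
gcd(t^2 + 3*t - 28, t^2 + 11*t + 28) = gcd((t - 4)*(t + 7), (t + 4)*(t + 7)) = t + 7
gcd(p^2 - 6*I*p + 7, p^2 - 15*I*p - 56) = p - 7*I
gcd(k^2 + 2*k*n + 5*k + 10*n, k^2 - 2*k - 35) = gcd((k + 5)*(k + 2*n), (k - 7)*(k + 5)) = k + 5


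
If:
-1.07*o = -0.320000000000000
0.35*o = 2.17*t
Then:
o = 0.30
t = 0.05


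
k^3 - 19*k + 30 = (k - 3)*(k - 2)*(k + 5)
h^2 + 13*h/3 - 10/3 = (h - 2/3)*(h + 5)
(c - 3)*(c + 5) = c^2 + 2*c - 15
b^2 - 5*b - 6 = (b - 6)*(b + 1)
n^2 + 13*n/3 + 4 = (n + 4/3)*(n + 3)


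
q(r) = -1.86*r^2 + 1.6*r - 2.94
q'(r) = 1.6 - 3.72*r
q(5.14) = -43.86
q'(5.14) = -17.52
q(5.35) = -47.62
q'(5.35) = -18.30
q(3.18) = -16.66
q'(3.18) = -10.23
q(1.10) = -3.43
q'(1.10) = -2.49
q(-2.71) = -20.94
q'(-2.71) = 11.68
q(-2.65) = -20.24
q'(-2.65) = 11.46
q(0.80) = -2.85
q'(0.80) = -1.38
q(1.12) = -3.48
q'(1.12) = -2.57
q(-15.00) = -445.44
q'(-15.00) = 57.40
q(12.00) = -251.58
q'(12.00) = -43.04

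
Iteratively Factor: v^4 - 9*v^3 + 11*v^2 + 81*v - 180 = (v - 5)*(v^3 - 4*v^2 - 9*v + 36) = (v - 5)*(v - 3)*(v^2 - v - 12) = (v - 5)*(v - 4)*(v - 3)*(v + 3)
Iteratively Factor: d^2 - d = (d - 1)*(d)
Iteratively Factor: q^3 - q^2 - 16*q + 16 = (q - 1)*(q^2 - 16) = (q - 1)*(q + 4)*(q - 4)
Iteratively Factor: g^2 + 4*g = (g + 4)*(g)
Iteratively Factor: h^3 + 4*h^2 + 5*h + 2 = (h + 1)*(h^2 + 3*h + 2) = (h + 1)*(h + 2)*(h + 1)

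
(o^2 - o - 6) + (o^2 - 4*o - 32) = 2*o^2 - 5*o - 38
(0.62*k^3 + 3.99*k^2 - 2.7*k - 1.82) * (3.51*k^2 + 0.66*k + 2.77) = 2.1762*k^5 + 14.4141*k^4 - 5.1262*k^3 + 2.8821*k^2 - 8.6802*k - 5.0414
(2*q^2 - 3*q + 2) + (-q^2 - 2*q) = q^2 - 5*q + 2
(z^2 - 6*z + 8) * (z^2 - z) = z^4 - 7*z^3 + 14*z^2 - 8*z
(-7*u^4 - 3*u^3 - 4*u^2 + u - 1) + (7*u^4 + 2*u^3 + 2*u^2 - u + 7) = -u^3 - 2*u^2 + 6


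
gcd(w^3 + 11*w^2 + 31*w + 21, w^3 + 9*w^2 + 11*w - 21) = w^2 + 10*w + 21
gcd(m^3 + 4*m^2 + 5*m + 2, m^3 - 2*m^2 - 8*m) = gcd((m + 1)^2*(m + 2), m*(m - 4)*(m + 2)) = m + 2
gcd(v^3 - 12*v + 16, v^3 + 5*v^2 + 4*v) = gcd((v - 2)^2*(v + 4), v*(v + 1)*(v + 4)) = v + 4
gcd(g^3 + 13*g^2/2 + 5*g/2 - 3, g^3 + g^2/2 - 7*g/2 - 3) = g + 1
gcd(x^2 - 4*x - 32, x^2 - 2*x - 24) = x + 4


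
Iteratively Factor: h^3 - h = (h)*(h^2 - 1) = h*(h - 1)*(h + 1)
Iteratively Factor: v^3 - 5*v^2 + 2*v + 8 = (v + 1)*(v^2 - 6*v + 8) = (v - 4)*(v + 1)*(v - 2)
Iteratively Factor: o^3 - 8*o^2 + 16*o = (o)*(o^2 - 8*o + 16) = o*(o - 4)*(o - 4)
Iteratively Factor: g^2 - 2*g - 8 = (g + 2)*(g - 4)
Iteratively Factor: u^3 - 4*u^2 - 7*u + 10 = (u + 2)*(u^2 - 6*u + 5) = (u - 5)*(u + 2)*(u - 1)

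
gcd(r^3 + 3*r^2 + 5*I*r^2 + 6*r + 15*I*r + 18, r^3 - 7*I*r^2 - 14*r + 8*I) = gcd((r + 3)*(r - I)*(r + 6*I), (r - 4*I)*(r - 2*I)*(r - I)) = r - I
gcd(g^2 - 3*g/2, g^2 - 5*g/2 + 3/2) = g - 3/2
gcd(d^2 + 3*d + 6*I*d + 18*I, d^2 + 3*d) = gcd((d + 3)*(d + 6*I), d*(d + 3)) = d + 3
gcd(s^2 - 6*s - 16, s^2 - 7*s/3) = 1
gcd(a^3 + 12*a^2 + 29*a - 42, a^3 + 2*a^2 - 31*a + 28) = a^2 + 6*a - 7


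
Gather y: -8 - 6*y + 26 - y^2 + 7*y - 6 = -y^2 + y + 12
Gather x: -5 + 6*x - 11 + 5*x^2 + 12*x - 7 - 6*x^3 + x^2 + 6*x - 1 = -6*x^3 + 6*x^2 + 24*x - 24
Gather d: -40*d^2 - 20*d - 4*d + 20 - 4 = -40*d^2 - 24*d + 16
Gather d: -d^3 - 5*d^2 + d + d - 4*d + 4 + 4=-d^3 - 5*d^2 - 2*d + 8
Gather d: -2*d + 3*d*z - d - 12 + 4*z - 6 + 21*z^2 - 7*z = d*(3*z - 3) + 21*z^2 - 3*z - 18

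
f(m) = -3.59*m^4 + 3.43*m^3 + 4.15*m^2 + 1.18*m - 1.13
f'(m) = -14.36*m^3 + 10.29*m^2 + 8.3*m + 1.18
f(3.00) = -158.42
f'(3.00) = -269.03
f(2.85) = -121.51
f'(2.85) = -224.01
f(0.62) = 1.48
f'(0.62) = 6.86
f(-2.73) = -242.62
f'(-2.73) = 347.39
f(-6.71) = -8135.98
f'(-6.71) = 4747.11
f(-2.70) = -232.36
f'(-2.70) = 336.43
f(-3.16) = -429.62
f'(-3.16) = 530.83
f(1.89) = -6.73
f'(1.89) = -43.32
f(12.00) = -67904.57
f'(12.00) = -23231.54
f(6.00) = -3756.41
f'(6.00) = -2680.34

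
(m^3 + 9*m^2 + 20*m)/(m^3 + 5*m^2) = (m + 4)/m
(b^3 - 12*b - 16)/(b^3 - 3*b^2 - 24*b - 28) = (b - 4)/(b - 7)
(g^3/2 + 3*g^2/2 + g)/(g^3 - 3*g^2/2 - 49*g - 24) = g*(g^2 + 3*g + 2)/(2*g^3 - 3*g^2 - 98*g - 48)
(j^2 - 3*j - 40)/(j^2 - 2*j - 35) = (j - 8)/(j - 7)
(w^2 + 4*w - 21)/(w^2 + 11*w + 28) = (w - 3)/(w + 4)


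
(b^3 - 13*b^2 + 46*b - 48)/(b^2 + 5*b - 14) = (b^2 - 11*b + 24)/(b + 7)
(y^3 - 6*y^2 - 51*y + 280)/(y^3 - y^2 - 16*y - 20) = (y^2 - y - 56)/(y^2 + 4*y + 4)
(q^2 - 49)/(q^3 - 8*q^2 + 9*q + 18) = (q^2 - 49)/(q^3 - 8*q^2 + 9*q + 18)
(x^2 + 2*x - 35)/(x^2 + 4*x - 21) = (x - 5)/(x - 3)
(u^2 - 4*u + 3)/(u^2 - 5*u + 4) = (u - 3)/(u - 4)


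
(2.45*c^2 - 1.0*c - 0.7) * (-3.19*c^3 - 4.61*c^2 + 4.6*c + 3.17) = -7.8155*c^5 - 8.1045*c^4 + 18.113*c^3 + 6.3935*c^2 - 6.39*c - 2.219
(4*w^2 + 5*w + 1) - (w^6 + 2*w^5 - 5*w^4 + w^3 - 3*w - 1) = -w^6 - 2*w^5 + 5*w^4 - w^3 + 4*w^2 + 8*w + 2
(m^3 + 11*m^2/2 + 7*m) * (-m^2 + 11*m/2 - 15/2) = -m^5 + 63*m^3/4 - 11*m^2/4 - 105*m/2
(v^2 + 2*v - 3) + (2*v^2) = 3*v^2 + 2*v - 3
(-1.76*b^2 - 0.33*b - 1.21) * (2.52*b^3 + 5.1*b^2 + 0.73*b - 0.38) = -4.4352*b^5 - 9.8076*b^4 - 6.017*b^3 - 5.7431*b^2 - 0.7579*b + 0.4598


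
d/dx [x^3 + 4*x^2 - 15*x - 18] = 3*x^2 + 8*x - 15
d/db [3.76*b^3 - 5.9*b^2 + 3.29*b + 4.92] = 11.28*b^2 - 11.8*b + 3.29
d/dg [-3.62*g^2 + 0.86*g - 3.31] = 0.86 - 7.24*g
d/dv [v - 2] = 1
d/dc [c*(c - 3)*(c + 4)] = 3*c^2 + 2*c - 12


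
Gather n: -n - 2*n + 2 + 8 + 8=18 - 3*n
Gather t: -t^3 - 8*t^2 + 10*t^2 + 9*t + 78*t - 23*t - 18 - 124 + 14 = -t^3 + 2*t^2 + 64*t - 128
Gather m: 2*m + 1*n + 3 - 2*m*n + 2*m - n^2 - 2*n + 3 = m*(4 - 2*n) - n^2 - n + 6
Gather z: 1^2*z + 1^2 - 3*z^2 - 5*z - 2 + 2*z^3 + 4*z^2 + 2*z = 2*z^3 + z^2 - 2*z - 1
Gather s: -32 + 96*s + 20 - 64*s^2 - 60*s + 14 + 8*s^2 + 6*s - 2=-56*s^2 + 42*s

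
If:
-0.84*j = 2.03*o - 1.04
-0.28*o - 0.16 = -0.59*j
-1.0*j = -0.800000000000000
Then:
No Solution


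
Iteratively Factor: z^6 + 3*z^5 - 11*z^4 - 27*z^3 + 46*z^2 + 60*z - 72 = (z + 3)*(z^5 - 11*z^3 + 6*z^2 + 28*z - 24) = (z + 2)*(z + 3)*(z^4 - 2*z^3 - 7*z^2 + 20*z - 12) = (z - 1)*(z + 2)*(z + 3)*(z^3 - z^2 - 8*z + 12) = (z - 1)*(z + 2)*(z + 3)^2*(z^2 - 4*z + 4) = (z - 2)*(z - 1)*(z + 2)*(z + 3)^2*(z - 2)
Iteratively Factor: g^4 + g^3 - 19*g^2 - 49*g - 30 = (g + 2)*(g^3 - g^2 - 17*g - 15) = (g + 2)*(g + 3)*(g^2 - 4*g - 5) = (g - 5)*(g + 2)*(g + 3)*(g + 1)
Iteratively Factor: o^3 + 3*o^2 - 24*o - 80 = (o - 5)*(o^2 + 8*o + 16) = (o - 5)*(o + 4)*(o + 4)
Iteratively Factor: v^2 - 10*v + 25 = (v - 5)*(v - 5)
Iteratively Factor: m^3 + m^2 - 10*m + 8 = (m - 1)*(m^2 + 2*m - 8) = (m - 1)*(m + 4)*(m - 2)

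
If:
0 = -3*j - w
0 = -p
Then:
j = -w/3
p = 0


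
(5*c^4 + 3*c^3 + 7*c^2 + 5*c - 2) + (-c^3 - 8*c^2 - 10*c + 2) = 5*c^4 + 2*c^3 - c^2 - 5*c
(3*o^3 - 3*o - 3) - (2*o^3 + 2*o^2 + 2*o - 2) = o^3 - 2*o^2 - 5*o - 1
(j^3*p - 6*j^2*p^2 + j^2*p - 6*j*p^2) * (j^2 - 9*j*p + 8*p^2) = j^5*p - 15*j^4*p^2 + j^4*p + 62*j^3*p^3 - 15*j^3*p^2 - 48*j^2*p^4 + 62*j^2*p^3 - 48*j*p^4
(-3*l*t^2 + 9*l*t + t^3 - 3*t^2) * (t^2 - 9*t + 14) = -3*l*t^4 + 36*l*t^3 - 123*l*t^2 + 126*l*t + t^5 - 12*t^4 + 41*t^3 - 42*t^2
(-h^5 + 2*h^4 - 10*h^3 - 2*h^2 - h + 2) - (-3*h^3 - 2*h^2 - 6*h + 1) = -h^5 + 2*h^4 - 7*h^3 + 5*h + 1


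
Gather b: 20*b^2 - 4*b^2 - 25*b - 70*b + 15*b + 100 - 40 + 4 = 16*b^2 - 80*b + 64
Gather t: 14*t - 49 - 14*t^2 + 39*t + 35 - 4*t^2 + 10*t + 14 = -18*t^2 + 63*t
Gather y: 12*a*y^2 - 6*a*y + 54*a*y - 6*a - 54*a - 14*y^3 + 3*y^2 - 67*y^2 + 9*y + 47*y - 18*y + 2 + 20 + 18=-60*a - 14*y^3 + y^2*(12*a - 64) + y*(48*a + 38) + 40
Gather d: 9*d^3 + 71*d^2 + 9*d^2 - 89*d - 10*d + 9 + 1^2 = 9*d^3 + 80*d^2 - 99*d + 10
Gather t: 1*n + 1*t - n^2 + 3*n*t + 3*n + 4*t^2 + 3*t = -n^2 + 4*n + 4*t^2 + t*(3*n + 4)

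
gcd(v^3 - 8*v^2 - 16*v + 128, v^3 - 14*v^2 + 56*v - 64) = v^2 - 12*v + 32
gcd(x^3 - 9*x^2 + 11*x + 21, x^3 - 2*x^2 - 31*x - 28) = x^2 - 6*x - 7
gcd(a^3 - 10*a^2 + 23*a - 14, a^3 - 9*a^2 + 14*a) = a^2 - 9*a + 14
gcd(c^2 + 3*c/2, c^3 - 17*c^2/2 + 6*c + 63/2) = c + 3/2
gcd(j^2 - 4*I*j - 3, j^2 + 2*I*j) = 1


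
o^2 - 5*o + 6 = (o - 3)*(o - 2)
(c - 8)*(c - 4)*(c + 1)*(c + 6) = c^4 - 5*c^3 - 46*c^2 + 152*c + 192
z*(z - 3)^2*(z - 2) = z^4 - 8*z^3 + 21*z^2 - 18*z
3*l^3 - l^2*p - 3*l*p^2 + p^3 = (-3*l + p)*(-l + p)*(l + p)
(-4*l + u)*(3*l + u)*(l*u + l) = -12*l^3*u - 12*l^3 - l^2*u^2 - l^2*u + l*u^3 + l*u^2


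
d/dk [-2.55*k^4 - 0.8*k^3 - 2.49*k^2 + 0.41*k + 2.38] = -10.2*k^3 - 2.4*k^2 - 4.98*k + 0.41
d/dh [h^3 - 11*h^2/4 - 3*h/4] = 3*h^2 - 11*h/2 - 3/4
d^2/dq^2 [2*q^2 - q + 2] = 4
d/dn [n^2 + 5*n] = 2*n + 5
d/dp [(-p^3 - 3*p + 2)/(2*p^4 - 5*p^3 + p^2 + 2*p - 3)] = (2*p^6 + 17*p^4 - 50*p^3 + 42*p^2 - 4*p + 5)/(4*p^8 - 20*p^7 + 29*p^6 - 2*p^5 - 31*p^4 + 34*p^3 - 2*p^2 - 12*p + 9)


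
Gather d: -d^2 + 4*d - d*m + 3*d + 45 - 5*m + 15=-d^2 + d*(7 - m) - 5*m + 60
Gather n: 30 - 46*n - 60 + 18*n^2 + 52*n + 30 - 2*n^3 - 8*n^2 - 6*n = -2*n^3 + 10*n^2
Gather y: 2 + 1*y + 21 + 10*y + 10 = 11*y + 33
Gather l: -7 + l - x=l - x - 7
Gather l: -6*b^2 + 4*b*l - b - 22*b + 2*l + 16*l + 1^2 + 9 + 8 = -6*b^2 - 23*b + l*(4*b + 18) + 18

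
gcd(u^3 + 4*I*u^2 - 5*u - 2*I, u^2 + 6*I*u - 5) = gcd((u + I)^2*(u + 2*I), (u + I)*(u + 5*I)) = u + I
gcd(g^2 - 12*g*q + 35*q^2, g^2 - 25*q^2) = -g + 5*q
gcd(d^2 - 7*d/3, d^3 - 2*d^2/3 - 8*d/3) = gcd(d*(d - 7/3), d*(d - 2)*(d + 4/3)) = d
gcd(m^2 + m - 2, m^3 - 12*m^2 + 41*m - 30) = m - 1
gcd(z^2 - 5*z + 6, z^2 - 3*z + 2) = z - 2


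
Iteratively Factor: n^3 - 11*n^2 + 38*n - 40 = (n - 5)*(n^2 - 6*n + 8) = (n - 5)*(n - 4)*(n - 2)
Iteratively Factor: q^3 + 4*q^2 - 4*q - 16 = (q + 4)*(q^2 - 4) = (q - 2)*(q + 4)*(q + 2)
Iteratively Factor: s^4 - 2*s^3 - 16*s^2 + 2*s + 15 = (s - 1)*(s^3 - s^2 - 17*s - 15) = (s - 5)*(s - 1)*(s^2 + 4*s + 3) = (s - 5)*(s - 1)*(s + 1)*(s + 3)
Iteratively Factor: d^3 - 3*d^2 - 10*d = (d + 2)*(d^2 - 5*d) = (d - 5)*(d + 2)*(d)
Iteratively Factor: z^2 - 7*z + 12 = (z - 4)*(z - 3)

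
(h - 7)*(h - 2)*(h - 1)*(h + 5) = h^4 - 5*h^3 - 27*h^2 + 101*h - 70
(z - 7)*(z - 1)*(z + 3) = z^3 - 5*z^2 - 17*z + 21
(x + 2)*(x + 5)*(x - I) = x^3 + 7*x^2 - I*x^2 + 10*x - 7*I*x - 10*I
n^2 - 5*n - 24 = (n - 8)*(n + 3)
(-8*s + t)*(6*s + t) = -48*s^2 - 2*s*t + t^2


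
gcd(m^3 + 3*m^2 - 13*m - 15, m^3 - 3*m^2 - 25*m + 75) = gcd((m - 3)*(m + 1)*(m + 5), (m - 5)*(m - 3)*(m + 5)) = m^2 + 2*m - 15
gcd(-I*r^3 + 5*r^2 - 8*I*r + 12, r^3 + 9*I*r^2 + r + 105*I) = 1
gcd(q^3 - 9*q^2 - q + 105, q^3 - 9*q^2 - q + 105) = q^3 - 9*q^2 - q + 105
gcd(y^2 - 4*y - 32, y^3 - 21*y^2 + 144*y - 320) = y - 8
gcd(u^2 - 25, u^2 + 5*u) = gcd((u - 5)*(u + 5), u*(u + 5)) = u + 5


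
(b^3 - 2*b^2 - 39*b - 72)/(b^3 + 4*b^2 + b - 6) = (b^2 - 5*b - 24)/(b^2 + b - 2)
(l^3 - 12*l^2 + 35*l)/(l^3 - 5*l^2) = (l - 7)/l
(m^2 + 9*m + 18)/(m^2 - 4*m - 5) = (m^2 + 9*m + 18)/(m^2 - 4*m - 5)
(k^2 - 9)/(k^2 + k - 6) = (k - 3)/(k - 2)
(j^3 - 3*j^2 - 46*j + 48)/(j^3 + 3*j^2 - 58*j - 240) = (j - 1)/(j + 5)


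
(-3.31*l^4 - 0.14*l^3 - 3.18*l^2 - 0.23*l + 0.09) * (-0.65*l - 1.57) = 2.1515*l^5 + 5.2877*l^4 + 2.2868*l^3 + 5.1421*l^2 + 0.3026*l - 0.1413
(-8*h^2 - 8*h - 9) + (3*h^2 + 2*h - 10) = -5*h^2 - 6*h - 19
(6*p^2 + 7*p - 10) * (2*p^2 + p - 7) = 12*p^4 + 20*p^3 - 55*p^2 - 59*p + 70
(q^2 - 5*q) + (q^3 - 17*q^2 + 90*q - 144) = q^3 - 16*q^2 + 85*q - 144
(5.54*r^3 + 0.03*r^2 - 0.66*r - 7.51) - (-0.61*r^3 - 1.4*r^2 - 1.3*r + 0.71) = 6.15*r^3 + 1.43*r^2 + 0.64*r - 8.22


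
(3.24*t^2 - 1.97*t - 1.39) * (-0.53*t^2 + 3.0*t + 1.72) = -1.7172*t^4 + 10.7641*t^3 + 0.3995*t^2 - 7.5584*t - 2.3908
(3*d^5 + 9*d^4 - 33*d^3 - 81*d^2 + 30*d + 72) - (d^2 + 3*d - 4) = 3*d^5 + 9*d^4 - 33*d^3 - 82*d^2 + 27*d + 76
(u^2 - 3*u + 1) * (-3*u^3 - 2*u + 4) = -3*u^5 + 9*u^4 - 5*u^3 + 10*u^2 - 14*u + 4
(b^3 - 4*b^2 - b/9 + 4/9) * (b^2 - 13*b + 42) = b^5 - 17*b^4 + 845*b^3/9 - 1495*b^2/9 - 94*b/9 + 56/3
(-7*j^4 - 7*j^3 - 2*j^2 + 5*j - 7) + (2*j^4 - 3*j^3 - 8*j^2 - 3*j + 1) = -5*j^4 - 10*j^3 - 10*j^2 + 2*j - 6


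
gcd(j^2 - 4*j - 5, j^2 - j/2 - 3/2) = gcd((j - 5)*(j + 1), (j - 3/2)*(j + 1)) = j + 1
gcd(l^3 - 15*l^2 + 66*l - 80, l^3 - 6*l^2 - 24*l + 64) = l^2 - 10*l + 16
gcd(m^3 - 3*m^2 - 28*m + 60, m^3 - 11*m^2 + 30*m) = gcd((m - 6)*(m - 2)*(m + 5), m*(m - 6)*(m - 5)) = m - 6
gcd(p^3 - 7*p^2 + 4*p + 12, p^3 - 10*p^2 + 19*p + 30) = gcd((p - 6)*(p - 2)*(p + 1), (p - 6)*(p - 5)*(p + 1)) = p^2 - 5*p - 6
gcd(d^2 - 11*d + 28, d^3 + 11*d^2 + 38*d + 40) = 1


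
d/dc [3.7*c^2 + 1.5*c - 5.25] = 7.4*c + 1.5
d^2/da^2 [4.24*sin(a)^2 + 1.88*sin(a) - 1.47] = -1.88*sin(a) + 8.48*cos(2*a)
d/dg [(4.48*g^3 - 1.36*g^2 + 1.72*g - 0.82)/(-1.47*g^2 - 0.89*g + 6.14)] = (-6.5856*g^4 - 7.9744*g^3 + 86.2604*g^2 - 19.1116*g + 9.831)/(2.1609*g^4 + 2.6166*g^3 - 17.2595*g^2 - 10.9292*g + 37.6996)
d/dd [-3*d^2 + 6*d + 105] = 6 - 6*d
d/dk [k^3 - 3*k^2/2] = 3*k*(k - 1)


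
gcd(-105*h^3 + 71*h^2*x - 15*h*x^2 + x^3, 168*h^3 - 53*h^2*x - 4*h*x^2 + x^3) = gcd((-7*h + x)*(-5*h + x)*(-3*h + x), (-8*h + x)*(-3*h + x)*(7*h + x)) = -3*h + x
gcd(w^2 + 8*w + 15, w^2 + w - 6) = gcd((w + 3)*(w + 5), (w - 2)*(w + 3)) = w + 3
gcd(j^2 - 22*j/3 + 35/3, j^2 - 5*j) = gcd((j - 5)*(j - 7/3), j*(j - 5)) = j - 5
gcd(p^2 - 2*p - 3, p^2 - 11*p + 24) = p - 3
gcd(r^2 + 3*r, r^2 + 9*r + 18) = r + 3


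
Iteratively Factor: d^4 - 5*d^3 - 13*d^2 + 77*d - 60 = (d + 4)*(d^3 - 9*d^2 + 23*d - 15) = (d - 3)*(d + 4)*(d^2 - 6*d + 5) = (d - 5)*(d - 3)*(d + 4)*(d - 1)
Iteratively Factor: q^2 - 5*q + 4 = (q - 1)*(q - 4)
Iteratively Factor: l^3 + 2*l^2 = (l + 2)*(l^2) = l*(l + 2)*(l)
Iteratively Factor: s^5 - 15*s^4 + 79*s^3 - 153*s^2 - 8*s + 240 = (s - 4)*(s^4 - 11*s^3 + 35*s^2 - 13*s - 60) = (s - 4)^2*(s^3 - 7*s^2 + 7*s + 15) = (s - 4)^2*(s - 3)*(s^2 - 4*s - 5) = (s - 5)*(s - 4)^2*(s - 3)*(s + 1)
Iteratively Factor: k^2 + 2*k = (k)*(k + 2)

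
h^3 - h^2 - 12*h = h*(h - 4)*(h + 3)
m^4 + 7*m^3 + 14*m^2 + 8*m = m*(m + 1)*(m + 2)*(m + 4)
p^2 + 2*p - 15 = (p - 3)*(p + 5)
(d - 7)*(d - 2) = d^2 - 9*d + 14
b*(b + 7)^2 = b^3 + 14*b^2 + 49*b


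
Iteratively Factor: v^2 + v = (v)*(v + 1)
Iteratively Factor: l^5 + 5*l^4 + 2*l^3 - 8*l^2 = (l + 4)*(l^4 + l^3 - 2*l^2) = (l - 1)*(l + 4)*(l^3 + 2*l^2) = l*(l - 1)*(l + 4)*(l^2 + 2*l) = l*(l - 1)*(l + 2)*(l + 4)*(l)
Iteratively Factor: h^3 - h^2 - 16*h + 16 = (h + 4)*(h^2 - 5*h + 4) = (h - 1)*(h + 4)*(h - 4)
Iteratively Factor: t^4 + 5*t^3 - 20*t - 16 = (t + 2)*(t^3 + 3*t^2 - 6*t - 8) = (t - 2)*(t + 2)*(t^2 + 5*t + 4) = (t - 2)*(t + 1)*(t + 2)*(t + 4)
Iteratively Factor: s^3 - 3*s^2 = (s - 3)*(s^2) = s*(s - 3)*(s)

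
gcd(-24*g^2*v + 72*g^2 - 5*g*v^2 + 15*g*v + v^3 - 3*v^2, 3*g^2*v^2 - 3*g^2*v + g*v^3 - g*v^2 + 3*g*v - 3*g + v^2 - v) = 3*g + v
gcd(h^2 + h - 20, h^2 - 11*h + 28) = h - 4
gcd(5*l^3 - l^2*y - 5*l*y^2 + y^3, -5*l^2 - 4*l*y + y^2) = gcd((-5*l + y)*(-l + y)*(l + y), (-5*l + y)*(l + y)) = -5*l^2 - 4*l*y + y^2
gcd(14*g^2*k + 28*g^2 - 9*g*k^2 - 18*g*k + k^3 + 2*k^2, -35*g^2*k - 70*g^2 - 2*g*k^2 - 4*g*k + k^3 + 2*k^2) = 7*g*k + 14*g - k^2 - 2*k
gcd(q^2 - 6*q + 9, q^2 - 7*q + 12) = q - 3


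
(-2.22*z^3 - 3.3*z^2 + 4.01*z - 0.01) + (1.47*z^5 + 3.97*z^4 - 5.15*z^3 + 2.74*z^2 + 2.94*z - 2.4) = 1.47*z^5 + 3.97*z^4 - 7.37*z^3 - 0.56*z^2 + 6.95*z - 2.41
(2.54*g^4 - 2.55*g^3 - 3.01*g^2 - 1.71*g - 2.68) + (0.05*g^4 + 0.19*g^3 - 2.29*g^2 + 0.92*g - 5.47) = 2.59*g^4 - 2.36*g^3 - 5.3*g^2 - 0.79*g - 8.15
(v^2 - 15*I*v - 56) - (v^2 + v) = -v - 15*I*v - 56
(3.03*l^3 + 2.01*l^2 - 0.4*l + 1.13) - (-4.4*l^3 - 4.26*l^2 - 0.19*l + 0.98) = 7.43*l^3 + 6.27*l^2 - 0.21*l + 0.15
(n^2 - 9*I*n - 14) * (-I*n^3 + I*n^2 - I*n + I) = -I*n^5 - 9*n^4 + I*n^4 + 9*n^3 + 13*I*n^3 - 9*n^2 - 13*I*n^2 + 9*n + 14*I*n - 14*I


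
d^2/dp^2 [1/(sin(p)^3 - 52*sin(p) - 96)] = (9*sin(p)^6 - 116*sin(p)^4 + 864*sin(p)^3 + 3016*sin(p)^2 - 5568*sin(p) - 5408)/(-sin(p)^3 + 52*sin(p) + 96)^3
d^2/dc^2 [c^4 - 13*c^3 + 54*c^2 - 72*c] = 12*c^2 - 78*c + 108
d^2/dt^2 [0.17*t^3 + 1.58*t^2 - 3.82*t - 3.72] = 1.02*t + 3.16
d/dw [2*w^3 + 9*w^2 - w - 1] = 6*w^2 + 18*w - 1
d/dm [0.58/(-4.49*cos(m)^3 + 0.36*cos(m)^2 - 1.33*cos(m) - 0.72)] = (-7.8126*cos(m)^2 + 0.4176*cos(m) - 0.7714)*sin(m)/(4.49*cos(m)^3 - 0.36*cos(m)^2 + 1.33*cos(m) + 0.72)^2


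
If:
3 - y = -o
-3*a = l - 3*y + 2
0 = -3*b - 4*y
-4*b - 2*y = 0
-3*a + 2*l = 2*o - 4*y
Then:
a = 2/9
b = 0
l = -8/3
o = -3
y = 0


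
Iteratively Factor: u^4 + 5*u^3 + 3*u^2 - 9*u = (u + 3)*(u^3 + 2*u^2 - 3*u) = (u - 1)*(u + 3)*(u^2 + 3*u) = (u - 1)*(u + 3)^2*(u)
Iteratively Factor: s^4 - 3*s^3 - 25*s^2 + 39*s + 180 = (s - 5)*(s^3 + 2*s^2 - 15*s - 36) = (s - 5)*(s + 3)*(s^2 - s - 12) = (s - 5)*(s + 3)^2*(s - 4)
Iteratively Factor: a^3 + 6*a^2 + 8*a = (a + 4)*(a^2 + 2*a) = a*(a + 4)*(a + 2)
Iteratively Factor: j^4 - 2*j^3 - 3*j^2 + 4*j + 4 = (j - 2)*(j^3 - 3*j - 2) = (j - 2)^2*(j^2 + 2*j + 1) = (j - 2)^2*(j + 1)*(j + 1)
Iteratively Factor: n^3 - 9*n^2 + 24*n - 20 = (n - 2)*(n^2 - 7*n + 10) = (n - 5)*(n - 2)*(n - 2)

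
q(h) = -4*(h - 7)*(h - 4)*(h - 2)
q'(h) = -4*(h - 7)*(h - 4) - 4*(h - 7)*(h - 2) - 4*(h - 4)*(h - 2) = -12*h^2 + 104*h - 200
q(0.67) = 112.14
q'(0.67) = -135.71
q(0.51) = 134.99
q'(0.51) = -150.08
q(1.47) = 29.66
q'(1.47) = -73.05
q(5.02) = 24.40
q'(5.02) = 19.68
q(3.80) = -4.61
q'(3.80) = 21.92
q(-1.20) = 545.79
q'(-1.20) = -342.08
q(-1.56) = 677.73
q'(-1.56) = -391.44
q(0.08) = 208.33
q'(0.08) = -191.76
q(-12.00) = 17024.00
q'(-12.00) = -3176.00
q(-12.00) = 17024.00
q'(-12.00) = -3176.00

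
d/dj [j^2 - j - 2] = 2*j - 1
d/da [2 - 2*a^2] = -4*a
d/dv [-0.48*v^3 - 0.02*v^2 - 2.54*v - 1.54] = -1.44*v^2 - 0.04*v - 2.54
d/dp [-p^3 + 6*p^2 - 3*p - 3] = -3*p^2 + 12*p - 3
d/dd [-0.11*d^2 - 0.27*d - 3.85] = -0.22*d - 0.27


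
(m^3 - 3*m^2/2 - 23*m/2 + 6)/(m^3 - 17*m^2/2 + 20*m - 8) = (m + 3)/(m - 4)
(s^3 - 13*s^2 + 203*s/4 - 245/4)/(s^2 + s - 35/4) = (2*s^2 - 21*s + 49)/(2*s + 7)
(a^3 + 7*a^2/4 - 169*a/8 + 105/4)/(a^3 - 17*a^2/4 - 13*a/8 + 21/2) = (2*a^2 + 7*a - 30)/(2*a^2 - 5*a - 12)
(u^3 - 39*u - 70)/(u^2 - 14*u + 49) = (u^2 + 7*u + 10)/(u - 7)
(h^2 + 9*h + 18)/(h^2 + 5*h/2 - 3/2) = 2*(h + 6)/(2*h - 1)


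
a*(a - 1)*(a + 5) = a^3 + 4*a^2 - 5*a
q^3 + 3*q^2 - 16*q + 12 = (q - 2)*(q - 1)*(q + 6)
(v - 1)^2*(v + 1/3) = v^3 - 5*v^2/3 + v/3 + 1/3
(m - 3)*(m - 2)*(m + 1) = m^3 - 4*m^2 + m + 6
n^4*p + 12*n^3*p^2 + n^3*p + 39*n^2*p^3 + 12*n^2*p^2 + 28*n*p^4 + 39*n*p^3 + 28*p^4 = (n + p)*(n + 4*p)*(n + 7*p)*(n*p + p)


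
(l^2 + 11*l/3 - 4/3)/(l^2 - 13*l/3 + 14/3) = (3*l^2 + 11*l - 4)/(3*l^2 - 13*l + 14)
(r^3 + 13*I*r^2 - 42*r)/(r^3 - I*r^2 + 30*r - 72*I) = r*(r + 7*I)/(r^2 - 7*I*r - 12)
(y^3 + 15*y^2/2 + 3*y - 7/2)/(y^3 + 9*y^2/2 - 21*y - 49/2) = (2*y - 1)/(2*y - 7)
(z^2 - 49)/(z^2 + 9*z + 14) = (z - 7)/(z + 2)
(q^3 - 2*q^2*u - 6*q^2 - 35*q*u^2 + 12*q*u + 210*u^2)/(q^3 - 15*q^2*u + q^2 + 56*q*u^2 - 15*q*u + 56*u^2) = (q^2 + 5*q*u - 6*q - 30*u)/(q^2 - 8*q*u + q - 8*u)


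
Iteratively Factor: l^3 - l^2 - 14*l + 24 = (l + 4)*(l^2 - 5*l + 6) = (l - 2)*(l + 4)*(l - 3)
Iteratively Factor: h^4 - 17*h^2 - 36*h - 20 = (h + 2)*(h^3 - 2*h^2 - 13*h - 10) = (h + 1)*(h + 2)*(h^2 - 3*h - 10) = (h + 1)*(h + 2)^2*(h - 5)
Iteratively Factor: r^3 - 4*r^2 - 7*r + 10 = (r - 5)*(r^2 + r - 2) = (r - 5)*(r + 2)*(r - 1)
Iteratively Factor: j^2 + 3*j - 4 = (j - 1)*(j + 4)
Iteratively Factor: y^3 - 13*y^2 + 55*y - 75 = (y - 5)*(y^2 - 8*y + 15) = (y - 5)^2*(y - 3)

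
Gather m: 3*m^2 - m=3*m^2 - m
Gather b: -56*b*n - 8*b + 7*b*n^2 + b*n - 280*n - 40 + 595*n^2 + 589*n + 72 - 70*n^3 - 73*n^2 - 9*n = b*(7*n^2 - 55*n - 8) - 70*n^3 + 522*n^2 + 300*n + 32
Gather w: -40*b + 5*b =-35*b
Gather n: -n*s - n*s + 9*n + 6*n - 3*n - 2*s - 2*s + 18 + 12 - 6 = n*(12 - 2*s) - 4*s + 24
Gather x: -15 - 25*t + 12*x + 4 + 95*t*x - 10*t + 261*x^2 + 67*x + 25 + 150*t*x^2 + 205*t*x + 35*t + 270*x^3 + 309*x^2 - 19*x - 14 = 270*x^3 + x^2*(150*t + 570) + x*(300*t + 60)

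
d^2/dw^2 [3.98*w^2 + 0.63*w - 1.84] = 7.96000000000000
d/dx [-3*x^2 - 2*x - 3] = -6*x - 2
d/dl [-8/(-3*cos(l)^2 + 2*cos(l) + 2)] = 16*(3*cos(l) - 1)*sin(l)/(-3*cos(l)^2 + 2*cos(l) + 2)^2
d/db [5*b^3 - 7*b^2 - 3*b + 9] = 15*b^2 - 14*b - 3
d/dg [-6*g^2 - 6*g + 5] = -12*g - 6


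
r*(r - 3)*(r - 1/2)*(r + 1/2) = r^4 - 3*r^3 - r^2/4 + 3*r/4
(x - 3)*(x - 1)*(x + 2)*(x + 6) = x^4 + 4*x^3 - 17*x^2 - 24*x + 36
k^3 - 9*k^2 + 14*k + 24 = (k - 6)*(k - 4)*(k + 1)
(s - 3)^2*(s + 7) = s^3 + s^2 - 33*s + 63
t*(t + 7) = t^2 + 7*t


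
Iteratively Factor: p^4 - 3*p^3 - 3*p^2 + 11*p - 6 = (p - 1)*(p^3 - 2*p^2 - 5*p + 6) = (p - 1)*(p + 2)*(p^2 - 4*p + 3) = (p - 3)*(p - 1)*(p + 2)*(p - 1)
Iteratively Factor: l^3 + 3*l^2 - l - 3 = (l + 3)*(l^2 - 1) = (l + 1)*(l + 3)*(l - 1)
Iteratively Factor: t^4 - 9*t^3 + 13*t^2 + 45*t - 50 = (t - 5)*(t^3 - 4*t^2 - 7*t + 10) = (t - 5)^2*(t^2 + t - 2) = (t - 5)^2*(t + 2)*(t - 1)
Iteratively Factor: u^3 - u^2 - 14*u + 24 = (u - 2)*(u^2 + u - 12) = (u - 2)*(u + 4)*(u - 3)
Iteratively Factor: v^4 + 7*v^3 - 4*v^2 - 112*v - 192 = (v + 4)*(v^3 + 3*v^2 - 16*v - 48) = (v - 4)*(v + 4)*(v^2 + 7*v + 12) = (v - 4)*(v + 4)^2*(v + 3)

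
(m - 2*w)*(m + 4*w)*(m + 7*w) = m^3 + 9*m^2*w + 6*m*w^2 - 56*w^3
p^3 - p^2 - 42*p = p*(p - 7)*(p + 6)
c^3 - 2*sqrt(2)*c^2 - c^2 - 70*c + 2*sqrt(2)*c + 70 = (c - 1)*(c - 7*sqrt(2))*(c + 5*sqrt(2))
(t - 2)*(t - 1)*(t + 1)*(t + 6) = t^4 + 4*t^3 - 13*t^2 - 4*t + 12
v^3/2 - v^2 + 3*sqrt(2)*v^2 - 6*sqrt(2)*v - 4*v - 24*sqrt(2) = (v/2 + 1)*(v - 4)*(v + 6*sqrt(2))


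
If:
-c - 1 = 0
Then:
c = -1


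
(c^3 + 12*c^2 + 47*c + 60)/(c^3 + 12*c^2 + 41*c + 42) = (c^2 + 9*c + 20)/(c^2 + 9*c + 14)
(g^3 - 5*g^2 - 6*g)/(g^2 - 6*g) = g + 1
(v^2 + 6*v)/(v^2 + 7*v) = (v + 6)/(v + 7)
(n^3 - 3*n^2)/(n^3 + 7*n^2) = (n - 3)/(n + 7)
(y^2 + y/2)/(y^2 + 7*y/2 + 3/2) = y/(y + 3)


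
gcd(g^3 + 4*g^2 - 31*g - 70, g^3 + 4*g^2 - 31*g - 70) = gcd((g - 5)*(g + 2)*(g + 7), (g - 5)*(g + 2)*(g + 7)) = g^3 + 4*g^2 - 31*g - 70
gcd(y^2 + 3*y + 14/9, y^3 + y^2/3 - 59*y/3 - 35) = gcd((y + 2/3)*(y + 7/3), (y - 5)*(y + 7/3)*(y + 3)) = y + 7/3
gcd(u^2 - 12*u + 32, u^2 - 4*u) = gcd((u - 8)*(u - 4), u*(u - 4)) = u - 4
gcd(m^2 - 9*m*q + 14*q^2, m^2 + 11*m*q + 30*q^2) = 1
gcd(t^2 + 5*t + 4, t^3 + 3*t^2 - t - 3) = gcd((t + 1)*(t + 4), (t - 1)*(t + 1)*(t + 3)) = t + 1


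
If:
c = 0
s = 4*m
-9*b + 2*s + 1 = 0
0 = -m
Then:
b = 1/9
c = 0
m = 0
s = 0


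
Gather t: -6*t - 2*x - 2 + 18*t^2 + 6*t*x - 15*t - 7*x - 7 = 18*t^2 + t*(6*x - 21) - 9*x - 9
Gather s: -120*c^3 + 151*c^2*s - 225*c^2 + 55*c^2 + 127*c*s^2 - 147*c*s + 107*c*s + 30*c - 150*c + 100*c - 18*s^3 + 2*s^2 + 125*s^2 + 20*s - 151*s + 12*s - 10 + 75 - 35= -120*c^3 - 170*c^2 - 20*c - 18*s^3 + s^2*(127*c + 127) + s*(151*c^2 - 40*c - 119) + 30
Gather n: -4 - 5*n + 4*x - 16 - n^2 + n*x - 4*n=-n^2 + n*(x - 9) + 4*x - 20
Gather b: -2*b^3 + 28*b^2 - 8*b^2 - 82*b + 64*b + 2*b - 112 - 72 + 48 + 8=-2*b^3 + 20*b^2 - 16*b - 128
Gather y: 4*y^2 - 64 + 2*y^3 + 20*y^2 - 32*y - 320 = 2*y^3 + 24*y^2 - 32*y - 384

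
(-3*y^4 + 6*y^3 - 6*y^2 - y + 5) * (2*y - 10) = -6*y^5 + 42*y^4 - 72*y^3 + 58*y^2 + 20*y - 50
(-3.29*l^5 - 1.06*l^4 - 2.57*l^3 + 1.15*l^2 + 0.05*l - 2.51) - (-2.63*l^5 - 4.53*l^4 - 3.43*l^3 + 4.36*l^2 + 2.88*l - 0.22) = -0.66*l^5 + 3.47*l^4 + 0.86*l^3 - 3.21*l^2 - 2.83*l - 2.29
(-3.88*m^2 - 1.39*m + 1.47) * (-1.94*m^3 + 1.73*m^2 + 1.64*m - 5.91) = 7.5272*m^5 - 4.0158*m^4 - 11.6197*m^3 + 23.1943*m^2 + 10.6257*m - 8.6877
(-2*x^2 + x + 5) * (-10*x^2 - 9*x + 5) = 20*x^4 + 8*x^3 - 69*x^2 - 40*x + 25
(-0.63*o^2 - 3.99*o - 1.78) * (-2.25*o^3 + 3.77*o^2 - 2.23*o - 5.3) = 1.4175*o^5 + 6.6024*o^4 - 9.6324*o^3 + 5.5261*o^2 + 25.1164*o + 9.434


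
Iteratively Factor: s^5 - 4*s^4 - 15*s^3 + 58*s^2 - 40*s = (s + 4)*(s^4 - 8*s^3 + 17*s^2 - 10*s) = (s - 5)*(s + 4)*(s^3 - 3*s^2 + 2*s) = (s - 5)*(s - 2)*(s + 4)*(s^2 - s) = (s - 5)*(s - 2)*(s - 1)*(s + 4)*(s)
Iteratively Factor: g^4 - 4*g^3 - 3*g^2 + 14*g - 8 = (g - 1)*(g^3 - 3*g^2 - 6*g + 8) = (g - 1)*(g + 2)*(g^2 - 5*g + 4) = (g - 1)^2*(g + 2)*(g - 4)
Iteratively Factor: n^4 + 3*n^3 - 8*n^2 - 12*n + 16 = (n + 2)*(n^3 + n^2 - 10*n + 8) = (n - 1)*(n + 2)*(n^2 + 2*n - 8) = (n - 2)*(n - 1)*(n + 2)*(n + 4)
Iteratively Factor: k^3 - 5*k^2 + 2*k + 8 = (k - 4)*(k^2 - k - 2) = (k - 4)*(k + 1)*(k - 2)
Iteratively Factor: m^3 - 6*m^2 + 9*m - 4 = (m - 1)*(m^2 - 5*m + 4) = (m - 1)^2*(m - 4)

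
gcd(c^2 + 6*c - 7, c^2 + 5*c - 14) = c + 7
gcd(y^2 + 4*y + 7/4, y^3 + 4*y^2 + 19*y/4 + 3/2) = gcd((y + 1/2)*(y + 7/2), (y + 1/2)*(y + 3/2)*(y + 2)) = y + 1/2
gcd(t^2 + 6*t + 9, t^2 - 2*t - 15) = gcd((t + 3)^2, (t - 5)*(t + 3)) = t + 3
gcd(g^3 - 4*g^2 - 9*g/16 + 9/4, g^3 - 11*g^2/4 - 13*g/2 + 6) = g^2 - 19*g/4 + 3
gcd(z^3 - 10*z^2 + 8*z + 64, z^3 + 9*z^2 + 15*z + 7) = 1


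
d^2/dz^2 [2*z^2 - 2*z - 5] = 4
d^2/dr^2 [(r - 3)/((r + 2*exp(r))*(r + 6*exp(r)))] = 2*((r - 3)*(r + 2*exp(r))^2*(6*exp(r) + 1)^2 + (r - 3)*(r + 2*exp(r))*(r + 6*exp(r))*(2*exp(r) + 1)*(6*exp(r) + 1) + (r - 3)*(r + 6*exp(r))^2*(2*exp(r) + 1)^2 + (r + 2*exp(r))^2*(r + 6*exp(r))*(3*(3 - r)*exp(r) - 6*exp(r) - 1) + (r + 2*exp(r))*(r + 6*exp(r))^2*((3 - r)*exp(r) - 2*exp(r) - 1))/((r + 2*exp(r))^3*(r + 6*exp(r))^3)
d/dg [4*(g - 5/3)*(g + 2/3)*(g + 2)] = 12*g^2 + 8*g - 112/9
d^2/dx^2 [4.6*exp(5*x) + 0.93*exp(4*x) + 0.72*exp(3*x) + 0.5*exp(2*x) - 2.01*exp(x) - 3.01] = (115.0*exp(4*x) + 14.88*exp(3*x) + 6.48*exp(2*x) + 2.0*exp(x) - 2.01)*exp(x)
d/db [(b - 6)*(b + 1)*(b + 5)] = 3*b^2 - 31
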